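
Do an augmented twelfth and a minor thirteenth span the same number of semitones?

An augmented twelfth = 20 semitones = a minor thirteenth; enharmonically equal.

Yes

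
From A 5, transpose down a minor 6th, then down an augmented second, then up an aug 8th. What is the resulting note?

A5 down a minor sixth → C#5 (8 semitones).
C#5 down an augmented second → Bb4 (3 semitones).
Bb4 up an augmented octave → B5 (13 semitones).

B 5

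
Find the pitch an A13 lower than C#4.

The thirteenth's letter: C down six letter names plus an octave → E.
Moving 22 semitones down from C#4 (the size of an augmented thirteenth) reaches Eb2.

Eb2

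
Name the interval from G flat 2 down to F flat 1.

Descending from Gb2 to Fb1 is the same interval as ascending Fb1 to Gb2.
F to G spans two letter names (F-G), plus an octave, so the interval is some kind of ninth.
Counting semitones, Fb1→Gb2 is 14, which is the major ninth.
(Equivalently, a compound major second: a major second plus an octave.)

major ninth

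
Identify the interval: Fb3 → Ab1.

minor thirteenth

Descending from Fb3 to Ab1 is the same interval as ascending Ab1 to Fb3.
A to F spans six letter names (A-B-C-D-E-F), plus an octave, so the interval is some kind of thirteenth.
A major thirteenth would be 21 semitones, but Ab1 to Fb3 is 20 — one semitone narrower, making it a minor thirteenth.
(Equivalently, a compound minor sixth: a minor sixth plus an octave.)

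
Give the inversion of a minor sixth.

The rule of nine gives the new number: 9 − 6 = 3, so a sixth becomes a third.
Quality inverts too: minor becomes major. That makes the inversion a major third.

major 3rd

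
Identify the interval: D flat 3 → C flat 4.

D to C spans seven letter names (D-E-F-G-A-B-C), so the interval is some kind of seventh.
Db3 to Cb4 is 10 semitones, a half step short of the major seventh (11), so this is minor.

minor seventh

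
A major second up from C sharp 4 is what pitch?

D sharp 4

Two letter names up from C: D.
A major second spans 2 semitones, so from C#4 the target pitch is D#4.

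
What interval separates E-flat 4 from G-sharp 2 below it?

Descending from Eb4 to G#2 is the same interval as ascending G#2 to Eb4.
G to E spans six letter names (G-A-B-C-D-E), plus an octave, so the interval is some kind of thirteenth.
The major thirteenth is 21 semitones; here we have 19, two semitones narrower: diminished.
(Equivalently, a compound diminished sixth: a diminished sixth plus an octave.)

d13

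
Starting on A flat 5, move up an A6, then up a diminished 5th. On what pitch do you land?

C 7

An augmented sixth up from Ab5 is F#6.
A diminished fifth up from F#6 is C7.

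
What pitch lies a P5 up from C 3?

G 3

The fifth takes the letter from C up to G.
A perfect fifth is 7 semitones; 7 semitones up from C3 gives G3.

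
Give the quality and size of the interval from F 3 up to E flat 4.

F to E spans seven letter names (F-G-A-B-C-D-E): a seventh.
A major seventh would be 11 semitones, but F3 to Eb4 is 10 — one semitone narrower, making it a minor seventh.

minor seventh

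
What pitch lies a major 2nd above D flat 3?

E flat 3

The second takes the letter from D up to E.
Moving 2 semitones up from Db3 (the size of a major second) reaches Eb3.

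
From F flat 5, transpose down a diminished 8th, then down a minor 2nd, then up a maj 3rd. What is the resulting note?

G sharp 4

Fb5 down a diminished octave → F4 (11 semitones).
F4 down a minor second → E4 (1 semitone).
A major third up from E4 is G#4.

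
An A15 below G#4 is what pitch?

A fifteenth keeps the letter name G, two octaves down from G.
An augmented fifteenth spans 25 semitones, so from G#4 the target pitch is G2.

G2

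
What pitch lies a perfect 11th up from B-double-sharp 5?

Four letters up from B (plus an octave) reaches E.
A perfect eleventh spans 17 semitones, so from B##5 the target pitch is E##7.

E-double-sharp 7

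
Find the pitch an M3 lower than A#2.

F#2

The third takes the letter from A down to F.
A major third spans 4 semitones, so from A#2 the target pitch is F#2.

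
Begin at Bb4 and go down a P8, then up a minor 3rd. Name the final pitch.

Db4

Down a perfect octave from Bb4: Bb3 (12 semitones down).
Up a minor third from Bb3: Db4 (3 semitones up).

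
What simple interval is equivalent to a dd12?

doubly diminished 5th

Take out an octave (7 from the number): 12 − 7 = 5.
So a doubly diminished twelfth is an octave plus a doubly diminished fifth. The quality is unchanged.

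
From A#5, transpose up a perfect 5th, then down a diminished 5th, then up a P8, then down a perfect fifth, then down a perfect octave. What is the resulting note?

Up a perfect fifth from A#5: E#6 (7 semitones up).
A diminished fifth down from E#6 is A##5.
Up a perfect octave from A##5: A##6 (12 semitones up).
Down a perfect fifth from A##6: D##6 (7 semitones down).
Down a perfect octave from D##6: D##5 (12 semitones down).

D##5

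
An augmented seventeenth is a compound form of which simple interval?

A3

Take out 2 octaves (14 from the number): 17 − 14 = 3.
That makes an augmented seventeenth a compound augmented third — 2 octaves plus an augmented third.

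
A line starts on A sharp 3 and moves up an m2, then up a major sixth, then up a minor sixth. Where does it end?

A#3 up a minor second → B3 (1 semitone).
A major sixth up from B3 is G#4.
Up a minor sixth from G#4: E5 (8 semitones up).

E 5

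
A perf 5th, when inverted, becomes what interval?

P4

Interval numbers invert to sum to nine: 5 + 4 = 9, so a fifth inverts to a fourth.
And perfect stays perfect under inversion, so we get a perfect fourth.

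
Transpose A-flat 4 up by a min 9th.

B-double-flat 5

The ninth's letter: A up two letter names plus an octave → B.
A minor ninth is 13 semitones; 13 semitones up from Ab4 gives Bbb5.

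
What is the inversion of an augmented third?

Interval numbers invert to sum to nine: 3 + 6 = 9, so a third inverts to a sixth.
Quality inverts too: augmented becomes diminished. That makes the inversion a diminished sixth.

diminished 6th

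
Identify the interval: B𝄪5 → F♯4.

doubly augmented eleventh

Descending from B##5 to F#4 is the same interval as ascending F#4 to B##5.
F to B spans four letter names (F-G-A-B), plus an octave, so the interval is some kind of eleventh.
F#4 to B##5 spans 19 semitones — two semitones wider than the perfect eleventh (17) — giving a doubly augmented eleventh.
(Equivalently, a compound doubly augmented fourth: a doubly augmented fourth plus an octave.)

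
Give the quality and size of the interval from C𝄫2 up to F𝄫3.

perfect 11th

C to F spans four letter names (C-D-E-F), plus an octave, so the interval is some kind of eleventh.
Cbb2 to Fbb3 is 17 semitones, matching the perfect eleventh exactly, so the quality is perfect.
(Equivalently, a compound perfect fourth: a perfect fourth plus an octave.)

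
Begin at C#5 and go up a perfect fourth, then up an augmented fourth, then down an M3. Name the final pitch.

G#5

A perfect fourth up from C#5 is F#5.
An augmented fourth up from F#5 is B#5.
Down a major third from B#5: G#5 (4 semitones down).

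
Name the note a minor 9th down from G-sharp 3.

The ninth's letter: G down two letter names plus an octave → F.
A minor ninth is 13 semitones; 13 semitones down from G#3 gives F##2.

F-double-sharp 2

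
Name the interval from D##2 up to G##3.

D to G spans four letter names (D-E-F-G), plus an octave: an eleventh.
The perfect eleventh spans 17 semitones, and D##2 to G##3 is exactly 17 semitones — so this is a perfect eleventh.
(Equivalently, a compound perfect fourth: a perfect fourth plus an octave.)

perfect 11th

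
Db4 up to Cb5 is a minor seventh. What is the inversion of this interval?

The rule of nine gives the new number: 9 − 7 = 2, so a seventh becomes a second.
Quality inverts too: minor becomes major. That makes the inversion a major second.

major 2nd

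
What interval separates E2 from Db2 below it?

Descending from E2 to Db2 is the same interval as ascending Db2 to E2.
D to E spans two letter names (D-E), so the interval is some kind of second.
Db2 to E2 spans 3 semitones — one semitone wider than the major second (2) — giving an augmented second.

A2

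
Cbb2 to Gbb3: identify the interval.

C to G spans five letter names (C-D-E-F-G), plus an octave, so the interval is some kind of twelfth.
Cbb2 to Gbb3 is 19 semitones, matching the perfect twelfth exactly, so the quality is perfect.
(Equivalently, a compound perfect fifth: a perfect fifth plus an octave.)

perfect twelfth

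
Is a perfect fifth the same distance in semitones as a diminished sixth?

Both span 7 semitones: a perfect fifth and a diminished sixth are the same chromatic distance.

Yes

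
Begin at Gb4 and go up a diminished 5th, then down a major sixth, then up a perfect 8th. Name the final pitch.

Fbb5

Up a diminished fifth from Gb4: Dbb5 (6 semitones up).
A major sixth down from Dbb5 is Fbb4.
Fbb4 up a perfect octave → Fbb5 (12 semitones).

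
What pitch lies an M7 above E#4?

D##5

Counting seven letter names up from E lands on D.
A major seventh is 11 semitones; 11 semitones up from E#4 gives D##5.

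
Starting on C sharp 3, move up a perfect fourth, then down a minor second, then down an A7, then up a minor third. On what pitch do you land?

Up a perfect fourth from C#3: F#3 (5 semitones up).
Down a minor second from F#3: E#3 (1 semitone down).
E#3 down an augmented seventh → F2 (12 semitones).
A minor third up from F2 is Ab2.

A flat 2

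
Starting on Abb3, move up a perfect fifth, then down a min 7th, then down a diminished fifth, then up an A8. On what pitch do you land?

B3

Abb3 up a perfect fifth → Ebb4 (7 semitones).
A minor seventh down from Ebb4 is Fb3.
Fb3 down a diminished fifth → Bb2 (6 semitones).
Bb2 up an augmented octave → B3 (13 semitones).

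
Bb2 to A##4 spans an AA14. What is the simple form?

doubly augmented 7th

Each octave removed subtracts seven from the number: 14 − 7 = 7.
Quality carries through unchanged, so the simple form is a doubly augmented seventh.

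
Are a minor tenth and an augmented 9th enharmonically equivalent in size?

Yes

Both span 15 semitones: a minor tenth and an augmented ninth are the same chromatic distance.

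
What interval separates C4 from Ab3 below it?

major third

Descending from C4 to Ab3 is the same interval as ascending Ab3 to C4.
A to C spans three letter names (A-B-C), so the interval is some kind of third.
The major third spans 4 semitones, and Ab3 to C4 is exactly 4 semitones — so this is a major third.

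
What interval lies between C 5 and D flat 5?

minor second

C to D spans two letter names (C-D): a second.
C5 to Db5 is 1 semitone, a half step short of the major second (2), so this is minor.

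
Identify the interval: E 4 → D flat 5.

diminished seventh

E to D spans seven letter names (E-F-G-A-B-C-D) — that makes it a seventh of some quality.
E4 to Db5 spans 9 semitones — two semitones narrower than the major seventh (11) — giving a diminished seventh.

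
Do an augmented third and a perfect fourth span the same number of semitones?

Yes

An augmented third spans 5 semitones, and a perfect fourth also spans 5 semitones — they're enharmonic.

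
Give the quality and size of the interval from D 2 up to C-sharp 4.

D to C spans seven letter names (D-E-F-G-A-B-C), plus an octave: a fourteenth.
Counting semitones, D2→C#4 is 23, which is the major fourteenth.
(Equivalently, a compound major seventh: a major seventh plus an octave.)

major 14th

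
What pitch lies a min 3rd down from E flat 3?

Three letter names down from E: C.
A minor third is 3 semitones; 3 semitones down from Eb3 gives C3.

C 3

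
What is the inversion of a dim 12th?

A4

First reduce the compound diminished twelfth to its simple form, a diminished fifth.
Interval numbers invert to sum to nine: 5 + 4 = 9, so a fifth inverts to a fourth.
Quality inverts too: diminished becomes augmented. That makes the inversion an augmented fourth.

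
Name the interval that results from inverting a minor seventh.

M2

Interval numbers invert to sum to nine: 7 + 2 = 9, so a seventh inverts to a second.
Quality inverts too: minor becomes major. That makes the inversion a major second.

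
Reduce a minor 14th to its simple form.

Take out an octave (7 from the number): 14 − 7 = 7.
Quality carries through unchanged, so the simple form is a minor seventh.

minor seventh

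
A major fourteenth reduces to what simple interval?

major seventh

Take out an octave (7 from the number): 14 − 7 = 7.
Quality carries through unchanged, so the simple form is a major seventh.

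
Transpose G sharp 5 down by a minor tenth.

E sharp 4

Three letters down from G (plus an octave) reaches E.
A minor tenth spans 15 semitones, so from G#5 the target pitch is E#4.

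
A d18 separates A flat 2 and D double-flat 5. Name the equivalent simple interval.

d4

Each octave removed subtracts seven from the number: 18 − 14 = 4.
That makes a diminished eighteenth a compound diminished fourth — 2 octaves plus a diminished fourth.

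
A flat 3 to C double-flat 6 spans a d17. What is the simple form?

Take out 2 octaves (14 from the number): 17 − 14 = 3.
That makes a diminished seventeenth a compound diminished third — 2 octaves plus a diminished third.

d3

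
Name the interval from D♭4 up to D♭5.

D to D is the same letter name, plus an octave: an octave.
The perfect octave spans 12 semitones, and Db4 to Db5 is exactly 12 semitones — so this is a perfect octave.

P8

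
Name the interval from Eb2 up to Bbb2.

d5

E to B spans five letter names (E-F-G-A-B), so the interval is some kind of fifth.
A perfect fifth would be 7 semitones; Eb2 to Bbb2 is 6, one semitone narrower, so the interval is diminished.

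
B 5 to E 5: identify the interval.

Descending from B5 to E5 is the same interval as ascending E5 to B5.
E to B spans five letter names (E-F-G-A-B) — that makes it a fifth of some quality.
Counting semitones, E5→B5 is 7, which is the perfect fifth.

perfect 5th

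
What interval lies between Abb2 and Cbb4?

minor 10th

A to C spans three letter names (A-B-C), plus an octave, so the interval is some kind of tenth.
A major tenth would be 16 semitones, but Abb2 to Cbb4 is 15 — one semitone narrower, making it a minor tenth.
(Equivalently, a compound minor third: a minor third plus an octave.)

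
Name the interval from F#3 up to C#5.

F to C spans five letter names (F-G-A-B-C), plus an octave: a twelfth.
Counting semitones, F#3→C#5 is 19, which is the perfect twelfth.
(Equivalently, a compound perfect fifth: a perfect fifth plus an octave.)

perfect twelfth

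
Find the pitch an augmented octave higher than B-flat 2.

The letter stays B (same as the start), shifted an octave up.
An augmented octave spans 13 semitones, so from Bb2 the target pitch is B3.

B 3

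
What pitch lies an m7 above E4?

The seventh takes the letter from E up to D.
A minor seventh is 10 semitones; 10 semitones up from E4 gives D5.

D5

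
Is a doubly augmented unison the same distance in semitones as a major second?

A doubly augmented unison spans 2 semitones, and a major second also spans 2 semitones — they're enharmonic.

Yes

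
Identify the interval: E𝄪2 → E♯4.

E to E is the same letter name, plus 2 octaves, so the interval is some kind of fifteenth.
The perfect fifteenth is 24 semitones; here we have 23, one semitone narrower: diminished.
(Equivalently, a compound diminished octave: a diminished octave plus an octave.)

diminished 15th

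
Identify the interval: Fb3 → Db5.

F to D spans six letter names (F-G-A-B-C-D), plus an octave — that makes it a thirteenth of some quality.
Counting semitones, Fb3→Db5 is 21, which is the major thirteenth.
(Equivalently, a compound major sixth: a major sixth plus an octave.)

major thirteenth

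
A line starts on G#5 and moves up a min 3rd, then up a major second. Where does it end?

C#6

Up a minor third from G#5: B5 (3 semitones up).
A major second up from B5 is C#6.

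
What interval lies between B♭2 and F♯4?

augmented twelfth

B to F spans five letter names (B-C-D-E-F), plus an octave: a twelfth.
Bb2 to F#4 spans 20 semitones — one semitone wider than the perfect twelfth (19) — giving an augmented twelfth.
(Equivalently, a compound augmented fifth: an augmented fifth plus an octave.)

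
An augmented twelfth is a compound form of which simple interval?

augmented fifth

Take out an octave (7 from the number): 12 − 7 = 5.
That makes an augmented twelfth a compound augmented fifth — an octave plus an augmented fifth.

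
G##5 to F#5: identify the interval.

Descending from G##5 to F#5 is the same interval as ascending F#5 to G##5.
F to G spans two letter names (F-G): a second.
F#5 to G##5 spans 3 semitones — one semitone wider than the major second (2) — giving an augmented second.

augmented 2nd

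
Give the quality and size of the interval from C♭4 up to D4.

A2

C to D spans two letter names (C-D): a second.
Cb4 to D4 spans 3 semitones — one semitone wider than the major second (2) — giving an augmented second.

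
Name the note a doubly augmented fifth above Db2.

A#2

Counting five letter names up from D lands on A.
Moving 9 semitones up from Db2 (the size of a doubly augmented fifth) reaches A#2.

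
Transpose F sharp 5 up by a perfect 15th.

F sharp 7

The letter stays F (same as the start), shifted two octaves up.
Moving 24 semitones up from F#5 (the size of a perfect fifteenth) reaches F#7.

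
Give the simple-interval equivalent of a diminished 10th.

diminished third

Subtracting seven from the interval number removes an octave: 10 − 7 = 3.
Quality carries through unchanged, so the simple form is a diminished third.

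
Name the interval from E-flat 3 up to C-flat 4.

m6

E to C spans six letter names (E-F-G-A-B-C): a sixth.
Eb3 to Cb4 is 8 semitones, a half step short of the major sixth (9), so this is minor.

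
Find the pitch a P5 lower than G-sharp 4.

Five letter names down from G: C.
A perfect fifth is 7 semitones; 7 semitones down from G#4 gives C#4.

C-sharp 4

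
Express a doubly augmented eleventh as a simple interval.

Subtracting seven from the interval number removes an octave: 11 − 7 = 4.
That makes a doubly augmented eleventh a compound doubly augmented fourth — an octave plus a doubly augmented fourth.

doubly augmented 4th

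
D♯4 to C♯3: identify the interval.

Descending from D#4 to C#3 is the same interval as ascending C#3 to D#4.
C to D spans two letter names (C-D), plus an octave, so the interval is some kind of ninth.
C#3 to D#4 is 14 semitones, matching the major ninth exactly, so the quality is major.
(Equivalently, a compound major second: a major second plus an octave.)

major ninth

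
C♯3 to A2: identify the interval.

Descending from C#3 to A2 is the same interval as ascending A2 to C#3.
A to C spans three letter names (A-B-C), so the interval is some kind of third.
A2 to C#3 is 4 semitones, matching the major third exactly, so the quality is major.

M3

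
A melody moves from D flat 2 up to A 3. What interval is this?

augmented twelfth

D to A spans five letter names (D-E-F-G-A), plus an octave, so the interval is some kind of twelfth.
Db2 to A3 spans 20 semitones — one semitone wider than the perfect twelfth (19) — giving an augmented twelfth.
(Equivalently, a compound augmented fifth: an augmented fifth plus an octave.)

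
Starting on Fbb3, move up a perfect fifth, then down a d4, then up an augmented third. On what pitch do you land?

Up a perfect fifth from Fbb3: Cbb4 (7 semitones up).
A diminished fourth down from Cbb4 is Gb3.
Gb3 up an augmented third → B3 (5 semitones).

B3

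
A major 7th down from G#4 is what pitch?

Seven letter names down from G: A.
A major seventh is 11 semitones; 11 semitones down from G#4 gives A3.

A3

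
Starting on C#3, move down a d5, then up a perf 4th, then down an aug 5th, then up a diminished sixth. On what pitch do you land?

C#3 down a diminished fifth → F##2 (6 semitones).
Up a perfect fourth from F##2: B#2 (5 semitones up).
Down an augmented fifth from B#2: E2 (8 semitones down).
A diminished sixth up from E2 is Cb3.

Cb3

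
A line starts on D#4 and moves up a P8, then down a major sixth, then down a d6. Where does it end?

D#4 up a perfect octave → D#5 (12 semitones).
D#5 down a major sixth → F#4 (9 semitones).
Down a diminished sixth from F#4: A##3 (7 semitones down).

A##3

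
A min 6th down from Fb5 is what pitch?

Six letter names down from F: A.
A minor sixth is 8 semitones; 8 semitones down from Fb5 gives Ab4.

Ab4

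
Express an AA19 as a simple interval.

doubly augmented fifth

Subtracting seven from the interval number removes an octave: 19 − 14 = 5.
That makes a doubly augmented nineteenth a compound doubly augmented fifth — 2 octaves plus a doubly augmented fifth.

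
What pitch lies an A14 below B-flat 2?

The fourteenth's letter: B down seven letter names plus an octave → C.
An augmented fourteenth spans 24 semitones, so from Bb2 the target pitch is Cbb1.

C-double-flat 1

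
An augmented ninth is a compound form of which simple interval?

Subtracting seven from the interval number removes an octave: 9 − 7 = 2.
So an augmented ninth is an octave plus an augmented second. The quality is unchanged.

A2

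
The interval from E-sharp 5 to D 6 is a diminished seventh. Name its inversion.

augmented 2nd

Inverted interval numbers add to nine, so a seventh pairs with a second (7 + 2 = 9).
And diminished becomes augmented under inversion, so we get an augmented second.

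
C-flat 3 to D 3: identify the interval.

C to D spans two letter names (C-D), so the interval is some kind of second.
A major second would be 2 semitones; Cb3 to D3 is 3, one semitone wider, so the interval is augmented.

augmented second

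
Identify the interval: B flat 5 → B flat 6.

perfect 8th

B to B is the same letter name, plus an octave, so the interval is some kind of octave.
Bb5 to Bb6 is 12 semitones, matching the perfect octave exactly, so the quality is perfect.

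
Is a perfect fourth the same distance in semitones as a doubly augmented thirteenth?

5 semitones (perfect fourth) vs 23 semitones (doubly augmented thirteenth): not equal.

No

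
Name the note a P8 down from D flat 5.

An octave keeps the letter name D, an octave down from D.
A perfect octave is 12 semitones; 12 semitones down from Db5 gives Db4.

D flat 4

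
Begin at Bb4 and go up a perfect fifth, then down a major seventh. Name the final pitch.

Gb4

A perfect fifth up from Bb4 is F5.
Down a major seventh from F5: Gb4 (11 semitones down).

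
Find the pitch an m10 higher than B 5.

The tenth's letter: B up three letter names plus an octave → D.
A minor tenth spans 15 semitones, so from B5 the target pitch is D7.

D 7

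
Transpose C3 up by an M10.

E4

The tenth's letter: C up three letter names plus an octave → E.
A major tenth is 16 semitones; 16 semitones up from C3 gives E4.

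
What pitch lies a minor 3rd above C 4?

Three letter names up from C: E.
A minor third spans 3 semitones, so from C4 the target pitch is Eb4.

E flat 4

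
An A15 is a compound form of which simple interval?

augmented octave

Subtracting seven from the interval number removes an octave: 15 − 7 = 8.
So an augmented fifteenth is an octave plus an augmented octave. The quality is unchanged.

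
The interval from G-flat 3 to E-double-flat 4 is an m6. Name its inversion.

The rule of nine gives the new number: 9 − 6 = 3, so a sixth becomes a third.
Quality inverts too: minor becomes major. That makes the inversion a major third.

major 3rd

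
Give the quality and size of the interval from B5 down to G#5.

minor third

Descending from B5 to G#5 is the same interval as ascending G#5 to B5.
G to B spans three letter names (G-A-B) — that makes it a third of some quality.
At 3 semitones, G#5→B5 falls one short of a major third: minor.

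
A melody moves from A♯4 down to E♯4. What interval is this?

perfect fourth

Descending from A#4 to E#4 is the same interval as ascending E#4 to A#4.
E to A spans four letter names (E-F-G-A): a fourth.
The perfect fourth spans 5 semitones, and E#4 to A#4 is exactly 5 semitones — so this is a perfect fourth.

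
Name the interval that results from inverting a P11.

perfect 5th

First reduce the compound perfect eleventh to its simple form, a perfect fourth.
Inverted interval numbers add to nine, so a fourth pairs with a fifth (4 + 5 = 9).
Quality inverts too: perfect stays perfect. That makes the inversion a perfect fifth.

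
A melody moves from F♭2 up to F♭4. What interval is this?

perfect 15th

F to F is the same letter name, plus 2 octaves: a fifteenth.
The perfect fifteenth spans 24 semitones, and Fb2 to Fb4 is exactly 24 semitones — so this is a perfect fifteenth.
(Equivalently, a compound perfect octave: a perfect octave plus an octave.)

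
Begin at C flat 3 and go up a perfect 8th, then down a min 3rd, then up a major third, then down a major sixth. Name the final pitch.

E flat 3

Cb3 up a perfect octave → Cb4 (12 semitones).
Cb4 down a minor third → Ab3 (3 semitones).
A major third up from Ab3 is C4.
A major sixth down from C4 is Eb3.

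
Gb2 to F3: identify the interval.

G to F spans seven letter names (G-A-B-C-D-E-F), so the interval is some kind of seventh.
Counting semitones, Gb2→F3 is 11, which is the major seventh.

major seventh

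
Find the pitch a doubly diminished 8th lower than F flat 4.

The letter stays F (same as the start), shifted an octave down.
A doubly diminished octave spans 10 semitones, so from Fb4 the target pitch is F#3.

F sharp 3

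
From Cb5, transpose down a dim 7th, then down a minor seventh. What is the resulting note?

E3

A diminished seventh down from Cb5 is D4.
Down a minor seventh from D4: E3 (10 semitones down).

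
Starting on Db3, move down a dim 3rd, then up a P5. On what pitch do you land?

F#3

Db3 down a diminished third → B2 (2 semitones).
Up a perfect fifth from B2: F#3 (7 semitones up).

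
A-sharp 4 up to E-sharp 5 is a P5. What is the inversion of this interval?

Inverted interval numbers add to nine, so a fifth pairs with a fourth (5 + 4 = 9).
Quality inverts too: perfect stays perfect. That makes the inversion a perfect fourth.

perfect 4th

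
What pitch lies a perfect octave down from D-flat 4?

D-flat 3

The letter stays D (same as the start), shifted an octave down.
A perfect octave spans 12 semitones, so from Db4 the target pitch is Db3.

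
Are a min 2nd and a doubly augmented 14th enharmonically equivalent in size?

A minor second spans 1 semitone; a doubly augmented fourteenth spans 25 semitones. They differ by 24.

No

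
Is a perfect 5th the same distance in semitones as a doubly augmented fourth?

Yes

A perfect fifth = 7 semitones = a doubly augmented fourth; enharmonically equal.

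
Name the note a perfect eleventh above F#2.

Counting four letter names plus an octave up from F lands on B.
Moving 17 semitones up from F#2 (the size of a perfect eleventh) reaches B3.

B3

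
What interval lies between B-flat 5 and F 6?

perfect 5th

B to F spans five letter names (B-C-D-E-F) — that makes it a fifth of some quality.
Counting semitones, Bb5→F6 is 7, which is the perfect fifth.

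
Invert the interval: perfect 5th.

perfect fourth

Interval numbers invert to sum to nine: 5 + 4 = 9, so a fifth inverts to a fourth.
Quality inverts too: perfect stays perfect. That makes the inversion a perfect fourth.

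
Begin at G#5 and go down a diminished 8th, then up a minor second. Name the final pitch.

A#4

G#5 down a diminished octave → G##4 (11 semitones).
G##4 up a minor second → A#4 (1 semitone).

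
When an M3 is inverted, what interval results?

Interval numbers invert to sum to nine: 3 + 6 = 9, so a third inverts to a sixth.
The quality also flips — major becomes minor — giving a minor sixth.

m6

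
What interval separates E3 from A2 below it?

Descending from E3 to A2 is the same interval as ascending A2 to E3.
A to E spans five letter names (A-B-C-D-E): a fifth.
Counting semitones, A2→E3 is 7, which is the perfect fifth.

P5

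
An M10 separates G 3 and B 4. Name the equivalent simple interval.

Each octave removed subtracts seven from the number: 10 − 7 = 3.
So a major tenth is an octave plus a major third. The quality is unchanged.

major third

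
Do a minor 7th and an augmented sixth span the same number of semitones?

Yes

A minor seventh spans 10 semitones, and an augmented sixth also spans 10 semitones — they're enharmonic.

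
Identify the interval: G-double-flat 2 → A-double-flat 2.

G to A spans two letter names (G-A) — that makes it a second of some quality.
The major second spans 2 semitones, and Gbb2 to Abb2 is exactly 2 semitones — so this is a major second.

major 2nd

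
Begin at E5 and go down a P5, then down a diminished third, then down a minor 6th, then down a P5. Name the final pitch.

D##3

E5 down a perfect fifth → A4 (7 semitones).
A diminished third down from A4 is F##4.
Down a minor sixth from F##4: A##3 (8 semitones down).
A perfect fifth down from A##3 is D##3.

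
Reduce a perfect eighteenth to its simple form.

Each octave removed subtracts seven from the number: 18 − 14 = 4.
So a perfect eighteenth is 2 octaves plus a perfect fourth. The quality is unchanged.

perfect fourth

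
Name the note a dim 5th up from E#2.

B2

The fifth takes the letter from E up to B.
A diminished fifth is 6 semitones; 6 semitones up from E#2 gives B2.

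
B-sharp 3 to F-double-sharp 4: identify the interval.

B to F spans five letter names (B-C-D-E-F), so the interval is some kind of fifth.
B#3 to F##4 is 7 semitones, matching the perfect fifth exactly, so the quality is perfect.

perfect 5th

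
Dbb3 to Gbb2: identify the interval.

perfect fifth

Descending from Dbb3 to Gbb2 is the same interval as ascending Gbb2 to Dbb3.
G to D spans five letter names (G-A-B-C-D) — that makes it a fifth of some quality.
The perfect fifth spans 7 semitones, and Gbb2 to Dbb3 is exactly 7 semitones — so this is a perfect fifth.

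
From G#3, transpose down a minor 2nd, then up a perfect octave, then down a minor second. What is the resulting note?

E##4

Down a minor second from G#3: F##3 (1 semitone down).
F##3 up a perfect octave → F##4 (12 semitones).
Down a minor second from F##4: E##4 (1 semitone down).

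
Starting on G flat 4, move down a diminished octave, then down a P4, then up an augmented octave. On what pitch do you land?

A diminished octave down from Gb4 is G3.
Down a perfect fourth from G3: D3 (5 semitones down).
An augmented octave up from D3 is D#4.

D sharp 4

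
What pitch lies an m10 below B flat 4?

Counting three letter names plus an octave down from B lands on G.
A minor tenth is 15 semitones; 15 semitones down from Bb4 gives G3.

G 3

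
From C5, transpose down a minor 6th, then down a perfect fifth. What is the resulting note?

A minor sixth down from C5 is E4.
Down a perfect fifth from E4: A3 (7 semitones down).

A3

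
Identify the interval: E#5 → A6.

E to A spans four letter names (E-F-G-A), plus an octave, so the interval is some kind of eleventh.
E#5 to A6 spans 16 semitones — one semitone narrower than the perfect eleventh (17) — giving a diminished eleventh.
(Equivalently, a compound diminished fourth: a diminished fourth plus an octave.)

diminished eleventh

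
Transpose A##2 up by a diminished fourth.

D#3

The fourth takes the letter from A up to D.
Moving 4 semitones up from A##2 (the size of a diminished fourth) reaches D#3.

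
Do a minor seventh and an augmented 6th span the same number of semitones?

A minor seventh = 10 semitones = an augmented sixth; enharmonically equal.

Yes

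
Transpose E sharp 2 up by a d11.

A 3

The eleventh's letter: E up four letter names plus an octave → A.
A diminished eleventh spans 16 semitones, so from E#2 the target pitch is A3.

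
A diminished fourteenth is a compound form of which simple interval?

Take out an octave (7 from the number): 14 − 7 = 7.
Quality carries through unchanged, so the simple form is a diminished seventh.

d7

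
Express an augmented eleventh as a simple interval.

augmented 4th

Take out an octave (7 from the number): 11 − 7 = 4.
That makes an augmented eleventh a compound augmented fourth — an octave plus an augmented fourth.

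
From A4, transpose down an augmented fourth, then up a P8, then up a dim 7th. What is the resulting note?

Dbb6

Down an augmented fourth from A4: Eb4 (6 semitones down).
Eb4 up a perfect octave → Eb5 (12 semitones).
A diminished seventh up from Eb5 is Dbb6.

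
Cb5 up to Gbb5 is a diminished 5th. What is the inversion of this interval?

Interval numbers invert to sum to nine: 5 + 4 = 9, so a fifth inverts to a fourth.
The quality also flips — diminished becomes augmented — giving an augmented fourth.

augmented fourth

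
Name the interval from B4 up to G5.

minor 6th

B to G spans six letter names (B-C-D-E-F-G), so the interval is some kind of sixth.
B4 to G5 is 8 semitones, a half step short of the major sixth (9), so this is minor.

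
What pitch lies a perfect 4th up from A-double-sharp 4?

D-double-sharp 5

Counting four letter names up from A lands on D.
A perfect fourth is 5 semitones; 5 semitones up from A##4 gives D##5.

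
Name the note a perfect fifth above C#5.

G#5

Five letter names up from C: G.
Moving 7 semitones up from C#5 (the size of a perfect fifth) reaches G#5.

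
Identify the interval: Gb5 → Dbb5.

Descending from Gb5 to Dbb5 is the same interval as ascending Dbb5 to Gb5.
D to G spans four letter names (D-E-F-G) — that makes it a fourth of some quality.
The perfect fourth is 5 semitones; here we have 6, one semitone wider: augmented.

augmented fourth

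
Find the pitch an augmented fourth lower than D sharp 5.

A 4

Counting four letter names down from D lands on A.
An augmented fourth spans 6 semitones, so from D#5 the target pitch is A4.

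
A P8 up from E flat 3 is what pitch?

For an octave the letter name doesn't change: still E, an octave up.
Moving 12 semitones up from Eb3 (the size of a perfect octave) reaches Eb4.

E flat 4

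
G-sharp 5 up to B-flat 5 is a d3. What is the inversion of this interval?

Inverted interval numbers add to nine, so a third pairs with a sixth (3 + 6 = 9).
The quality also flips — diminished becomes augmented — giving an augmented sixth.

A6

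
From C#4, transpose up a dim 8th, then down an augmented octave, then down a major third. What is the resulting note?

Up a diminished octave from C#4: C5 (11 semitones up).
An augmented octave down from C5 is Cb4.
Down a major third from Cb4: Abb3 (4 semitones down).

Abb3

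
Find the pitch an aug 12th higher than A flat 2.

E 4

Five letters up from A (plus an octave) reaches E.
Moving 20 semitones up from Ab2 (the size of an augmented twelfth) reaches E4.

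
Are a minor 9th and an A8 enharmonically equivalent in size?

Yes

Both span 13 semitones: a minor ninth and an augmented octave are the same chromatic distance.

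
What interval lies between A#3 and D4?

diminished 4th

A to D spans four letter names (A-B-C-D) — that makes it a fourth of some quality.
A#3 to D4 spans 4 semitones — one semitone narrower than the perfect fourth (5) — giving a diminished fourth.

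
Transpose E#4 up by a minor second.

Counting two letter names up from E lands on F.
A minor second is 1 semitone; 1 semitone up from E#4 gives F#4.

F#4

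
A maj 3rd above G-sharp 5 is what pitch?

Counting three letter names up from G lands on B.
Moving 4 semitones up from G#5 (the size of a major third) reaches B#5.

B-sharp 5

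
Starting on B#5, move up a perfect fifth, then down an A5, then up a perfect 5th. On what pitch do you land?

F#6

B#5 up a perfect fifth → F##6 (7 semitones).
An augmented fifth down from F##6 is B5.
Up a perfect fifth from B5: F#6 (7 semitones up).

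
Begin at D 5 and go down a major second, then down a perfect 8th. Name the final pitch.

C 4

Down a major second from D5: C5 (2 semitones down).
A perfect octave down from C5 is C4.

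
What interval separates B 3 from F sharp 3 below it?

perfect fourth

Descending from B3 to F#3 is the same interval as ascending F#3 to B3.
F to B spans four letter names (F-G-A-B), so the interval is some kind of fourth.
Counting semitones, F#3→B3 is 5, which is the perfect fourth.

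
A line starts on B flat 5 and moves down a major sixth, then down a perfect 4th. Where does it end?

A flat 4

Bb5 down a major sixth → Db5 (9 semitones).
Db5 down a perfect fourth → Ab4 (5 semitones).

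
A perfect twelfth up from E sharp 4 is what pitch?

Five letters up from E (plus an octave) reaches B.
Moving 19 semitones up from E#4 (the size of a perfect twelfth) reaches B#5.

B sharp 5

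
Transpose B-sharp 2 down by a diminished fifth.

E-double-sharp 2

Counting five letter names down from B lands on E.
Moving 6 semitones down from B#2 (the size of a diminished fifth) reaches E##2.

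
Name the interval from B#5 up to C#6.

B to C spans two letter names (B-C) — that makes it a second of some quality.
At 1 semitone, B#5→C#6 falls one short of a major second: minor.

minor 2nd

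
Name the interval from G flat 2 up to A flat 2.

major 2nd

G to A spans two letter names (G-A), so the interval is some kind of second.
Gb2 to Ab2 is 2 semitones, matching the major second exactly, so the quality is major.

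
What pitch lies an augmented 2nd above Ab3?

B3

The second takes the letter from A up to B.
An augmented second spans 3 semitones, so from Ab3 the target pitch is B3.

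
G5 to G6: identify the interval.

G to G is the same letter name, plus an octave, so the interval is some kind of octave.
The perfect octave spans 12 semitones, and G5 to G6 is exactly 12 semitones — so this is a perfect octave.

P8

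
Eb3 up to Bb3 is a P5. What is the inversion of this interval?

The rule of nine gives the new number: 9 − 5 = 4, so a fifth becomes a fourth.
The quality also flips — perfect stays perfect — giving a perfect fourth.

perfect 4th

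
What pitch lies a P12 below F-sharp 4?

The twelfth's letter: F down five letter names plus an octave → B.
A perfect twelfth is 19 semitones; 19 semitones down from F#4 gives B2.

B 2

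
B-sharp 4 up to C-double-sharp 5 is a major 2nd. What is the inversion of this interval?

m7

Interval numbers invert to sum to nine: 2 + 7 = 9, so a second inverts to a seventh.
The quality also flips — major becomes minor — giving a minor seventh.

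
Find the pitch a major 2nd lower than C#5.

Two letter names down from C: B.
A major second spans 2 semitones, so from C#5 the target pitch is B4.

B4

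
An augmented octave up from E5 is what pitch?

An octave keeps the letter name E, an octave up from E.
Moving 13 semitones up from E5 (the size of an augmented octave) reaches E#6.

E#6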